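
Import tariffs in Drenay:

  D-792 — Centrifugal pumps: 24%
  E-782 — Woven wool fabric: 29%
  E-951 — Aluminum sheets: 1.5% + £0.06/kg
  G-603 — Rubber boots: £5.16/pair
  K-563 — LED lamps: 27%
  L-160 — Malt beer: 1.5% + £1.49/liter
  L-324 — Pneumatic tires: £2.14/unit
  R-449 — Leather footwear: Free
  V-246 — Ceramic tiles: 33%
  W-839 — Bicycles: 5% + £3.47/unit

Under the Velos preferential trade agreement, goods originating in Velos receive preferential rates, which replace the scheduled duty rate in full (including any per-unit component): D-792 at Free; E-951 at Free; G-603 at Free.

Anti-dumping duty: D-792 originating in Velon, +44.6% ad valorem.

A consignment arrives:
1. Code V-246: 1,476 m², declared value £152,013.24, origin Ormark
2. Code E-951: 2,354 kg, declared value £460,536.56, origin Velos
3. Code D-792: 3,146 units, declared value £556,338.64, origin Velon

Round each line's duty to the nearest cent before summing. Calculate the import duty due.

£431,812.68

Line 1 (V-246, Ormark, 1,476 m², £152,013.24):
Base rate for V-246 is 33%.
Duty = £152,013.24 × 33% = £50,164.37.
Line 2 (E-951, Velos, 2,354 kg, £460,536.56):
Base rate for E-951 is 1.5% + £0.06/kg.
Origin Velos qualifies under the Drenay–Velos agreement and E-951 is covered: preferential rate Free applies instead.
Duty = £460,536.56 × 0% = £0.00.
Line 3 (D-792, Velon, 3,146 units, £556,338.64):
Base rate for D-792 is 24%.
D-792 has an FTA preferential rate, but origin Velon is not Velos; base rate stands.
Additional duty on D-792 from Velon: +44.6%. Applied ad valorem rate: 24% + 44.6% = 68.6%.
Duty = £556,338.64 × 68.6% = £381,648.31.
Total = £50,164.37 + £0.00 + £381,648.31 = £431,812.68.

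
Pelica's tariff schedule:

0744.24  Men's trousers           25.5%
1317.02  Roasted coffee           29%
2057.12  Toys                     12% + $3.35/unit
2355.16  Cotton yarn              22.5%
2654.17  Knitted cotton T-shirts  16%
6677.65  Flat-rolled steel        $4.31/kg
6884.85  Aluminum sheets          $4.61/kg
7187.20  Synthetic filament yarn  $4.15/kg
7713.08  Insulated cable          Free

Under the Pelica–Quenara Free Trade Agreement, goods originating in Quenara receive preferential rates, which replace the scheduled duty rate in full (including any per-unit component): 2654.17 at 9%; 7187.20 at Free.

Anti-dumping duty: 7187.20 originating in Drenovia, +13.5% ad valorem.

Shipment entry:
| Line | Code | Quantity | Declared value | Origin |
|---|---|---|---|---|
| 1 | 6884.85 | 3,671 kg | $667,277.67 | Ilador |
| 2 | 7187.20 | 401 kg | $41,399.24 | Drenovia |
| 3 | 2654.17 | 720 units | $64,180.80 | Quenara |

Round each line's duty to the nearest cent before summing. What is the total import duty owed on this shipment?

$29,952.63

Line 1 (6884.85, Ilador, 3,671 kg, $667,277.67):
Base rate for 6884.85 is $4.61/kg.
Duty = 3,671 × $4.61 = $16,923.31.
Line 2 (7187.20, Drenovia, 401 kg, $41,399.24):
Base rate for 7187.20 is $4.15/kg.
7187.20 has an FTA preferential rate, but origin Drenovia is not Quenara; base rate stands.
Additional duty on 7187.20 from Drenovia: +13.5% ad valorem. Applied ad valorem rate = 13.5%.
Duty = $41,399.24 × 13.5% + 401 × $4.15 = $7,253.05.
Line 3 (2654.17, Quenara, 720 units, $64,180.80):
Base rate for 2654.17 is 16%.
Origin Quenara qualifies under the Pelica–Quenara agreement and 2654.17 is covered: preferential rate 9% applies instead.
Duty = $64,180.80 × 9% = $5,776.27.
Total = $16,923.31 + $7,253.05 + $5,776.27 = $29,952.63.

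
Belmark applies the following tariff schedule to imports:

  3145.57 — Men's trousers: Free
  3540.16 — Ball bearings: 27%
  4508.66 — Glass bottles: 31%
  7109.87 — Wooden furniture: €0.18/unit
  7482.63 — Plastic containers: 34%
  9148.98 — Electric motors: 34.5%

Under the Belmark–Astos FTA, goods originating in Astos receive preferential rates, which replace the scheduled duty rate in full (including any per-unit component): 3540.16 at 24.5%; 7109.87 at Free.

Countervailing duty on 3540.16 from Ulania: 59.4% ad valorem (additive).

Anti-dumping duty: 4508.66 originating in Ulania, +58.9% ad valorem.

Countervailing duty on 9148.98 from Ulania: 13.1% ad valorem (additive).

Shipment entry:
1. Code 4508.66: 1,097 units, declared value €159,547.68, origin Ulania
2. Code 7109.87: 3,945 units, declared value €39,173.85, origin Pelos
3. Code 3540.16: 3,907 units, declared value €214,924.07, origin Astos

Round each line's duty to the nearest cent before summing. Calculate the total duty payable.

Line 1 (4508.66, Ulania, 1,097 units, €159,547.68):
Base rate for 4508.66 is 31%.
Additional duty on 4508.66 from Ulania: +58.9%. Applied ad valorem rate: 31% + 58.9% = 89.9%.
Duty = €159,547.68 × 89.9% = €143,433.36.
Line 2 (7109.87, Pelos, 3,945 units, €39,173.85):
Base rate for 7109.87 is €0.18/unit.
7109.87 has an FTA preferential rate, but origin Pelos is not Astos; base rate stands.
Duty = 3,945 × €0.18 = €710.10.
Line 3 (3540.16, Astos, 3,907 units, €214,924.07):
Base rate for 3540.16 is 27%.
Origin Astos qualifies under the Belmark–Astos agreement and 3540.16 is covered: preferential rate 24.5% applies instead.
The additional-duty order on 3540.16 targets Ulania, not Astos; it does not apply.
Duty = €214,924.07 × 24.5% = €52,656.40.
Total = €143,433.36 + €710.10 + €52,656.40 = €196,799.86.

€196,799.86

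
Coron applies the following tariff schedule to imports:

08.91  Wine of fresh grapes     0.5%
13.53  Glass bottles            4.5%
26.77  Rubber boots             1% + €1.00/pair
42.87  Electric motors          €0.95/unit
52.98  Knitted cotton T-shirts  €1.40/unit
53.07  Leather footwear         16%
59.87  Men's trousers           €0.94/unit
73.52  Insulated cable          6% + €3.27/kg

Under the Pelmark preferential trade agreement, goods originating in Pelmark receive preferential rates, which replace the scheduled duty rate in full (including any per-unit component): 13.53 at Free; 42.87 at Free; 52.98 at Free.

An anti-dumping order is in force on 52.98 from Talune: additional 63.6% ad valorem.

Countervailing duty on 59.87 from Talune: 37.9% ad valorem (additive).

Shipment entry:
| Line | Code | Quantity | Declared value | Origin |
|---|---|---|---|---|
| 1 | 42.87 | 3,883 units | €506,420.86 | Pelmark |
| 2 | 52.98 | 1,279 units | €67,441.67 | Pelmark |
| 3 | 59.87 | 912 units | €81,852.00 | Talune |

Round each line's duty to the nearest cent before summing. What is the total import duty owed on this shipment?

€31,879.19

Line 1 (42.87, Pelmark, 3,883 units, €506,420.86):
Base rate for 42.87 is €0.95/unit.
Origin Pelmark qualifies under the Coron–Pelmark agreement and 42.87 is covered: preferential rate Free applies instead.
Duty = €506,420.86 × 0% = €0.00.
Line 2 (52.98, Pelmark, 1,279 units, €67,441.67):
Base rate for 52.98 is €1.40/unit.
Origin Pelmark qualifies under the Coron–Pelmark agreement and 52.98 is covered: preferential rate Free applies instead.
The additional-duty order on 52.98 targets Talune, not Pelmark; it does not apply.
Duty = €67,441.67 × 0% = €0.00.
Line 3 (59.87, Talune, 912 units, €81,852.00):
Base rate for 59.87 is €0.94/unit.
Additional duty on 59.87 from Talune: +37.9% ad valorem. Applied ad valorem rate = 37.9%.
Duty = €81,852.00 × 37.9% + 912 × €0.94 = €31,879.19.
Total = €0.00 + €0.00 + €31,879.19 = €31,879.19.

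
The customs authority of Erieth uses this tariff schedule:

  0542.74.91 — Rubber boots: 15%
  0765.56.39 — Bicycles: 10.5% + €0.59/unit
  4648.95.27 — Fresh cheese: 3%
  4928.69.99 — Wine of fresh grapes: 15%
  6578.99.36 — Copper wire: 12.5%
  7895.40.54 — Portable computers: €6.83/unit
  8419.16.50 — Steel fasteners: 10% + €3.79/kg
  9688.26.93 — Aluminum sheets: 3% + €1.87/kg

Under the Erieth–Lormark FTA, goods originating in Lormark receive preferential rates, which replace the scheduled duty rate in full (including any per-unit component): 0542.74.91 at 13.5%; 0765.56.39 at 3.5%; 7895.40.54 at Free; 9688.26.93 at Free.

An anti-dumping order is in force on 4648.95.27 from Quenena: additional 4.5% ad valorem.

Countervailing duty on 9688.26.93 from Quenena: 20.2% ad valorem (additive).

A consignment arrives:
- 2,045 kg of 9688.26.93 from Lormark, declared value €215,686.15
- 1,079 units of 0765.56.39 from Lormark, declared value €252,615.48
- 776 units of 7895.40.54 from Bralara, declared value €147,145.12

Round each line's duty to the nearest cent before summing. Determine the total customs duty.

€14,141.62

Line 1 (9688.26.93, Lormark, 2,045 kg, €215,686.15):
Base rate for 9688.26.93 is 3% + €1.87/kg.
Origin Lormark qualifies under the Erieth–Lormark agreement and 9688.26.93 is covered: preferential rate Free applies instead.
The additional-duty order on 9688.26.93 targets Quenena, not Lormark; it does not apply.
Duty = €215,686.15 × 0% = €0.00.
Line 2 (0765.56.39, Lormark, 1,079 units, €252,615.48):
Base rate for 0765.56.39 is 10.5% + €0.59/unit.
Origin Lormark qualifies under the Erieth–Lormark agreement and 0765.56.39 is covered: preferential rate 3.5% applies instead.
Duty = €252,615.48 × 3.5% = €8,841.54.
Line 3 (7895.40.54, Bralara, 776 units, €147,145.12):
Base rate for 7895.40.54 is €6.83/unit.
7895.40.54 has an FTA preferential rate, but origin Bralara is not Lormark; base rate stands.
Duty = 776 × €6.83 = €5,300.08.
Total = €0.00 + €8,841.54 + €5,300.08 = €14,141.62.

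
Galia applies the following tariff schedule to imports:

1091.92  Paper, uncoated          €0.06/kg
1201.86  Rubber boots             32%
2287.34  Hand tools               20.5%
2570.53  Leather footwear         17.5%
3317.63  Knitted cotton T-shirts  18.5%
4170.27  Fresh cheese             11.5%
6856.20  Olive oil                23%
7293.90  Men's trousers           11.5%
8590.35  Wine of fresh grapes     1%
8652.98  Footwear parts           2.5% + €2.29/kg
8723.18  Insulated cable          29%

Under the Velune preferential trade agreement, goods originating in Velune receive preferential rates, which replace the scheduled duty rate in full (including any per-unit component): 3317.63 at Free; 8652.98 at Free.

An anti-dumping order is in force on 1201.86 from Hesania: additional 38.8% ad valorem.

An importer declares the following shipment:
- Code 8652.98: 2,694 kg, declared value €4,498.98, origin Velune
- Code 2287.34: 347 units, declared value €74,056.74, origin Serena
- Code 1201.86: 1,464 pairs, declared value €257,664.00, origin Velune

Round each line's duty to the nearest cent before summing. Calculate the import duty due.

Line 1 (8652.98, Velune, 2,694 kg, €4,498.98):
Base rate for 8652.98 is 2.5% + €2.29/kg.
Origin Velune qualifies under the Galia–Velune agreement and 8652.98 is covered: preferential rate Free applies instead.
Duty = €4,498.98 × 0% = €0.00.
Line 2 (2287.34, Serena, 347 units, €74,056.74):
Base rate for 2287.34 is 20.5%.
Duty = €74,056.74 × 20.5% = €15,181.63.
Line 3 (1201.86, Velune, 1,464 pairs, €257,664.00):
Base rate for 1201.86 is 32%.
Origin Velune is the FTA partner but 1201.86 is not on the preference list; base rate stands.
The additional-duty order on 1201.86 targets Hesania, not Velune; it does not apply.
Duty = €257,664.00 × 32% = €82,452.48.
Total = €0.00 + €15,181.63 + €82,452.48 = €97,634.11.

€97,634.11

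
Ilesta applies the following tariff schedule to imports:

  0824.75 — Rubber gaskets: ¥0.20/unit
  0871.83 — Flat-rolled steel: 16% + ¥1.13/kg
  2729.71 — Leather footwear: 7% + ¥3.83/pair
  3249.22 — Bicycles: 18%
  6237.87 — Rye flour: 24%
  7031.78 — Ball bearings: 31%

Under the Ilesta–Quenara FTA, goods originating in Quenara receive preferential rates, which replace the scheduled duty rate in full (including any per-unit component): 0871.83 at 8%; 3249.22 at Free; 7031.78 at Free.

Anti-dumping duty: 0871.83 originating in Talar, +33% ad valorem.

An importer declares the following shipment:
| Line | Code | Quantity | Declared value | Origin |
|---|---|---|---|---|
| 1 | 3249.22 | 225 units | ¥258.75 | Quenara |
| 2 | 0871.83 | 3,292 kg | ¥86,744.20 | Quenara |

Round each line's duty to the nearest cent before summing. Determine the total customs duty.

¥6,939.54

Line 1 (3249.22, Quenara, 225 units, ¥258.75):
Base rate for 3249.22 is 18%.
Origin Quenara qualifies under the Ilesta–Quenara agreement and 3249.22 is covered: preferential rate Free applies instead.
Duty = ¥258.75 × 0% = ¥0.00.
Line 2 (0871.83, Quenara, 3,292 kg, ¥86,744.20):
Base rate for 0871.83 is 16% + ¥1.13/kg.
Origin Quenara qualifies under the Ilesta–Quenara agreement and 0871.83 is covered: preferential rate 8% applies instead.
The additional-duty order on 0871.83 targets Talar, not Quenara; it does not apply.
Duty = ¥86,744.20 × 8% = ¥6,939.54.
Total = ¥0.00 + ¥6,939.54 = ¥6,939.54.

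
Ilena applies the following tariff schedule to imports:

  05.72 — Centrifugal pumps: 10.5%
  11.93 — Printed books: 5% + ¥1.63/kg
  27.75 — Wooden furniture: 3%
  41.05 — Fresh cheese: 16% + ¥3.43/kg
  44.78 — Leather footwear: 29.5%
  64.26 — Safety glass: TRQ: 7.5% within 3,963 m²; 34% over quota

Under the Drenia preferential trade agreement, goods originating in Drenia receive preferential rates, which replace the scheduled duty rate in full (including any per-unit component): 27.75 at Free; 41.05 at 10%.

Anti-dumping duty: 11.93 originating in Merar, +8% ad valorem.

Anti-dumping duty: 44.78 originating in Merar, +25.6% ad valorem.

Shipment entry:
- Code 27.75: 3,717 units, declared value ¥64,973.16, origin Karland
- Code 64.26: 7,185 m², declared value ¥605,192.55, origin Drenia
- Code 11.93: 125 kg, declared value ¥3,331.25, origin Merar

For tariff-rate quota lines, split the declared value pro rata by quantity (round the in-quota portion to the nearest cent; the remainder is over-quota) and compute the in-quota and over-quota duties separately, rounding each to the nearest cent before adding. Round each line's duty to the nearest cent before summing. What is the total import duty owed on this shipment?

Line 1 (27.75, Karland, 3,717 units, ¥64,973.16):
Base rate for 27.75 is 3%.
27.75 has an FTA preferential rate, but origin Karland is not Drenia; base rate stands.
Duty = ¥64,973.16 × 3% = ¥1,949.19.
Line 2 (64.26, Drenia, 7,185 m², ¥605,192.55):
Code 64.26 is under a tariff-rate quota (threshold 3,963 m²). In-quota: 3,963 m² at 7.5%; over-quota: 3,222 m² at 34%.
Pro-rata value split: in-quota = ¥605,192.55 × 3,963/7,185 = ¥333,803.49; over-quota = ¥605,192.55 − ¥333,803.49 = ¥271,389.06.
In-quota duty = ¥333,803.49 × 7.5% = ¥25,035.26. Over-quota duty = ¥271,389.06 × 34% = ¥92,272.28.
Line duty = ¥25,035.26 + ¥92,272.28 = ¥117,307.54.
Line 3 (11.93, Merar, 125 kg, ¥3,331.25):
Base rate for 11.93 is 5% + ¥1.63/kg.
Additional duty on 11.93 from Merar: +8%. Applied ad valorem rate: 5% + 8% = 13%.
Duty = ¥3,331.25 × 13% + 125 × ¥1.63 = ¥636.81.
Total = ¥1,949.19 + ¥117,307.54 + ¥636.81 = ¥119,893.54.

¥119,893.54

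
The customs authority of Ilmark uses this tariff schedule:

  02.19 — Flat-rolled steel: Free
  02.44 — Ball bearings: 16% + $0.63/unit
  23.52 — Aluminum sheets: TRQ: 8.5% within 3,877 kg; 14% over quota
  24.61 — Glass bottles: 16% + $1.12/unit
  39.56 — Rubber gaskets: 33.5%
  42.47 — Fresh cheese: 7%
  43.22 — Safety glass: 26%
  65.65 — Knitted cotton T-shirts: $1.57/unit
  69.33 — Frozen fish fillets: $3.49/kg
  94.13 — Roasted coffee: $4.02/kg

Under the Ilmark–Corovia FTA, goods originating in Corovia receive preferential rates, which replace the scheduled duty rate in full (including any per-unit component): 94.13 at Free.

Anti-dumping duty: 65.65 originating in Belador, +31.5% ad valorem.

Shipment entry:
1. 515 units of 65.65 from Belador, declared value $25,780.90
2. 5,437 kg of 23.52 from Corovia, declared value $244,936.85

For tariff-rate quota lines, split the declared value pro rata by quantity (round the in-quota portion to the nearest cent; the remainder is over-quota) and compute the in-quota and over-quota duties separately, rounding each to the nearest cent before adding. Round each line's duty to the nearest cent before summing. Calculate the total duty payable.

Line 1 (65.65, Belador, 515 units, $25,780.90):
Base rate for 65.65 is $1.57/unit.
Additional duty on 65.65 from Belador: +31.5% ad valorem. Applied ad valorem rate = 31.5%.
Duty = $25,780.90 × 31.5% + 515 × $1.57 = $8,929.53.
Line 2 (23.52, Corovia, 5,437 kg, $244,936.85):
Code 23.52 is under a tariff-rate quota (threshold 3,877 kg). In-quota: 3,877 kg at 8.5%; over-quota: 1,560 kg at 14%.
Pro-rata value split: in-quota = $244,936.85 × 3,877/5,437 = $174,658.85; over-quota = $244,936.85 − $174,658.85 = $70,278.00.
In-quota duty = $174,658.85 × 8.5% = $14,846.00. Over-quota duty = $70,278.00 × 14% = $9,838.92.
Line duty = $14,846.00 + $9,838.92 = $24,684.92.
Total = $8,929.53 + $24,684.92 = $33,614.45.

$33,614.45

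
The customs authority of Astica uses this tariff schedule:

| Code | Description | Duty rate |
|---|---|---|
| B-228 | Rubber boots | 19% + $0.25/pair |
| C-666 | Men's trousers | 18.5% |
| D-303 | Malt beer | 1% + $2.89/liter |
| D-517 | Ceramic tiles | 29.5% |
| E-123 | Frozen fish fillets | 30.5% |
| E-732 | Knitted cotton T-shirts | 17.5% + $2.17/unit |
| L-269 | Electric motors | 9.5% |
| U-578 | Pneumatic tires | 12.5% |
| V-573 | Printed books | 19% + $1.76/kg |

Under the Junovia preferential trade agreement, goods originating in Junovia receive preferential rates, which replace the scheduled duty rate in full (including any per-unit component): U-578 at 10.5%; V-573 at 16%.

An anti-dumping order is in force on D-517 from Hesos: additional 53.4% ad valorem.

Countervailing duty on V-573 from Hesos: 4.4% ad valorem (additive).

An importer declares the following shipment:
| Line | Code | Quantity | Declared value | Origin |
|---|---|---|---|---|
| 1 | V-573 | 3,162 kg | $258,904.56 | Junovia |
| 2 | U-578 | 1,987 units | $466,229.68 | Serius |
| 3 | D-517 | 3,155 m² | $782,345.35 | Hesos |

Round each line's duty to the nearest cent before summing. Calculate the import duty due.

Line 1 (V-573, Junovia, 3,162 kg, $258,904.56):
Base rate for V-573 is 19% + $1.76/kg.
Origin Junovia qualifies under the Astica–Junovia agreement and V-573 is covered: preferential rate 16% applies instead.
The additional-duty order on V-573 targets Hesos, not Junovia; it does not apply.
Duty = $258,904.56 × 16% = $41,424.73.
Line 2 (U-578, Serius, 1,987 units, $466,229.68):
Base rate for U-578 is 12.5%.
U-578 has an FTA preferential rate, but origin Serius is not Junovia; base rate stands.
Duty = $466,229.68 × 12.5% = $58,278.71.
Line 3 (D-517, Hesos, 3,155 m², $782,345.35):
Base rate for D-517 is 29.5%.
Additional duty on D-517 from Hesos: +53.4%. Applied ad valorem rate: 29.5% + 53.4% = 82.9%.
Duty = $782,345.35 × 82.9% = $648,564.30.
Total = $41,424.73 + $58,278.71 + $648,564.30 = $748,267.74.

$748,267.74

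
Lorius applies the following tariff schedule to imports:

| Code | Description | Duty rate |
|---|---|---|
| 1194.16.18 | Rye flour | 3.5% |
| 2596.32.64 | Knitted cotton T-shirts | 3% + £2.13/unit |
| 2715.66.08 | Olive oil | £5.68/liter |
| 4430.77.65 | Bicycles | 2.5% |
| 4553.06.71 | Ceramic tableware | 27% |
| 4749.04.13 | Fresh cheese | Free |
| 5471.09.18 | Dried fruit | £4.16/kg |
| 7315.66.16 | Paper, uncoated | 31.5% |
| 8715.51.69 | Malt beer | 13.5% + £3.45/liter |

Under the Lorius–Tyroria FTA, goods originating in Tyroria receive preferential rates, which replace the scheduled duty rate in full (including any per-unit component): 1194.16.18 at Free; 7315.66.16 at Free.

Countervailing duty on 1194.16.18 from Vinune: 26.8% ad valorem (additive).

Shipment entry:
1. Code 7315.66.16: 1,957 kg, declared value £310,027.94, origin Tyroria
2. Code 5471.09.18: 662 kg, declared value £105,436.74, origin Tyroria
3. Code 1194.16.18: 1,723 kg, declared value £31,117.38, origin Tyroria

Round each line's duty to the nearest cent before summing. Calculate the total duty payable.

Line 1 (7315.66.16, Tyroria, 1,957 kg, £310,027.94):
Base rate for 7315.66.16 is 31.5%.
Origin Tyroria qualifies under the Lorius–Tyroria agreement and 7315.66.16 is covered: preferential rate Free applies instead.
Duty = £310,027.94 × 0% = £0.00.
Line 2 (5471.09.18, Tyroria, 662 kg, £105,436.74):
Base rate for 5471.09.18 is £4.16/kg.
Origin Tyroria is the FTA partner but 5471.09.18 is not on the preference list; base rate stands.
Duty = 662 × £4.16 = £2,753.92.
Line 3 (1194.16.18, Tyroria, 1,723 kg, £31,117.38):
Base rate for 1194.16.18 is 3.5%.
Origin Tyroria qualifies under the Lorius–Tyroria agreement and 1194.16.18 is covered: preferential rate Free applies instead.
The additional-duty order on 1194.16.18 targets Vinune, not Tyroria; it does not apply.
Duty = £31,117.38 × 0% = £0.00.
Total = £0.00 + £2,753.92 + £0.00 = £2,753.92.

£2,753.92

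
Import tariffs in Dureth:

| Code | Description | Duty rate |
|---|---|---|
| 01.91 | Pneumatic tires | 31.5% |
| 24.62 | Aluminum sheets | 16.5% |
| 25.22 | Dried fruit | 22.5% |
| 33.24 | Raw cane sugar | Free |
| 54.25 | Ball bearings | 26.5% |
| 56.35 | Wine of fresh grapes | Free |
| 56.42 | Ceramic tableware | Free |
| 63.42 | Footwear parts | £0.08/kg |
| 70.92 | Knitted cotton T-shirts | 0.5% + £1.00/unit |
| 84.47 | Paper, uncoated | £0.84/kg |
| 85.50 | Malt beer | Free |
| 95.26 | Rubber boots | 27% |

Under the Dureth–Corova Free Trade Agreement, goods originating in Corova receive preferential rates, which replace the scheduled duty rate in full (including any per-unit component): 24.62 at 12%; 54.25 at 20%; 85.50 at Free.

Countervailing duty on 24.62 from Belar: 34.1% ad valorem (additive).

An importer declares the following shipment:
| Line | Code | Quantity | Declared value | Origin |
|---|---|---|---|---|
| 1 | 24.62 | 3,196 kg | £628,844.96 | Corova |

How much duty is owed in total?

£75,461.40

Line 1 (24.62, Corova, 3,196 kg, £628,844.96):
Base rate for 24.62 is 16.5%.
Origin Corova qualifies under the Dureth–Corova agreement and 24.62 is covered: preferential rate 12% applies instead.
The additional-duty order on 24.62 targets Belar, not Corova; it does not apply.
Duty = £628,844.96 × 12% = £75,461.40.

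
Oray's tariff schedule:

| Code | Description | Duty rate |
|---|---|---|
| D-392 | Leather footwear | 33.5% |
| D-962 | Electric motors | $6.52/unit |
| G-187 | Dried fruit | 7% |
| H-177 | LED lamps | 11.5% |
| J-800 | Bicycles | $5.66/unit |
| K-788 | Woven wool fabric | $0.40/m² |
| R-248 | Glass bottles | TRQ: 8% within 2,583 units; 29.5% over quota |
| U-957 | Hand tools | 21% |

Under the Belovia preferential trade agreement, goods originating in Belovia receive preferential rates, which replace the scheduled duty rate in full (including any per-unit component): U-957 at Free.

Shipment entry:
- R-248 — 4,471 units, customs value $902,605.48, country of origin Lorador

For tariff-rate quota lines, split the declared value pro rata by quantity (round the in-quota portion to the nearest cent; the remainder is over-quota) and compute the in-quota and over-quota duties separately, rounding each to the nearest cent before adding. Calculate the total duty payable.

Line 1 (R-248, Lorador, 4,471 units, $902,605.48):
Code R-248 is under a tariff-rate quota (threshold 2,583 units). In-quota: 2,583 units at 8%; over-quota: 1,888 units at 29.5%.
Pro-rata value split: in-quota = $902,605.48 × 2,583/4,471 = $521,456.04; over-quota = $902,605.48 − $521,456.04 = $381,149.44.
In-quota duty = $521,456.04 × 8% = $41,716.48. Over-quota duty = $381,149.44 × 29.5% = $112,439.08.
Line duty = $41,716.48 + $112,439.08 = $154,155.56.

$154,155.56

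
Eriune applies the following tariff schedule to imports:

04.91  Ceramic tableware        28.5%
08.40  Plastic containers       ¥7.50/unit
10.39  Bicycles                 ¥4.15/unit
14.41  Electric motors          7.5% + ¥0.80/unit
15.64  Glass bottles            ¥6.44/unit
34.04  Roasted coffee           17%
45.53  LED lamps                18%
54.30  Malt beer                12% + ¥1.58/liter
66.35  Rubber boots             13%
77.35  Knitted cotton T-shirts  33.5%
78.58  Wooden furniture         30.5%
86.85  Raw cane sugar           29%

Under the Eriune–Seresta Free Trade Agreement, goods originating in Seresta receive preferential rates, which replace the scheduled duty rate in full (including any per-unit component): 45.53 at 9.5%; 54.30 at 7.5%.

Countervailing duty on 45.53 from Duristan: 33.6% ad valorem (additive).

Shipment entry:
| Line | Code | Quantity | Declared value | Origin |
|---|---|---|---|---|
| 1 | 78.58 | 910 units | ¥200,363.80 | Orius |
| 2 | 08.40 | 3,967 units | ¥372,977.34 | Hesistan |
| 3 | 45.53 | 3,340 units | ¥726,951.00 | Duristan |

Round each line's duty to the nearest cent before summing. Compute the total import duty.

Line 1 (78.58, Orius, 910 units, ¥200,363.80):
Base rate for 78.58 is 30.5%.
Duty = ¥200,363.80 × 30.5% = ¥61,110.96.
Line 2 (08.40, Hesistan, 3,967 units, ¥372,977.34):
Base rate for 08.40 is ¥7.50/unit.
Duty = 3,967 × ¥7.50 = ¥29,752.50.
Line 3 (45.53, Duristan, 3,340 units, ¥726,951.00):
Base rate for 45.53 is 18%.
45.53 has an FTA preferential rate, but origin Duristan is not Seresta; base rate stands.
Additional duty on 45.53 from Duristan: +33.6%. Applied ad valorem rate: 18% + 33.6% = 51.6%.
Duty = ¥726,951.00 × 51.6% = ¥375,106.72.
Total = ¥61,110.96 + ¥29,752.50 + ¥375,106.72 = ¥465,970.18.

¥465,970.18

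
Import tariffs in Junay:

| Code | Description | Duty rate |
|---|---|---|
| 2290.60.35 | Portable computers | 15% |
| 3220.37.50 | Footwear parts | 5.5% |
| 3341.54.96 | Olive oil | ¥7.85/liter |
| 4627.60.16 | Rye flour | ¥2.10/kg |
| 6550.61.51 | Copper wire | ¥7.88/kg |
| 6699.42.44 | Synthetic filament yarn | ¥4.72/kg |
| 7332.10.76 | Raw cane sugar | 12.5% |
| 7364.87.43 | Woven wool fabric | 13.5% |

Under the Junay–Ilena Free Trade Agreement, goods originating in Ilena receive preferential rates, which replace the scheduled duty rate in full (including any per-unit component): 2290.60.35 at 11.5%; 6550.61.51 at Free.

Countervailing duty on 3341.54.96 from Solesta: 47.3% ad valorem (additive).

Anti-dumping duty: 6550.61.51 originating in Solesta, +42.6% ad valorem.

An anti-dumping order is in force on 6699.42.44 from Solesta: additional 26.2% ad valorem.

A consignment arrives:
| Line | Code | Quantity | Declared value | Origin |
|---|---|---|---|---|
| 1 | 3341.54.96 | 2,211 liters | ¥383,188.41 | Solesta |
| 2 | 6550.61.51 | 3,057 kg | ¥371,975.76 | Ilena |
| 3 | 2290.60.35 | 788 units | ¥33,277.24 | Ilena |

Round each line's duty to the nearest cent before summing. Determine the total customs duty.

¥202,431.35

Line 1 (3341.54.96, Solesta, 2,211 liters, ¥383,188.41):
Base rate for 3341.54.96 is ¥7.85/liter.
Additional duty on 3341.54.96 from Solesta: +47.3% ad valorem. Applied ad valorem rate = 47.3%.
Duty = ¥383,188.41 × 47.3% + 2,211 × ¥7.85 = ¥198,604.47.
Line 2 (6550.61.51, Ilena, 3,057 kg, ¥371,975.76):
Base rate for 6550.61.51 is ¥7.88/kg.
Origin Ilena qualifies under the Junay–Ilena agreement and 6550.61.51 is covered: preferential rate Free applies instead.
The additional-duty order on 6550.61.51 targets Solesta, not Ilena; it does not apply.
Duty = ¥371,975.76 × 0% = ¥0.00.
Line 3 (2290.60.35, Ilena, 788 units, ¥33,277.24):
Base rate for 2290.60.35 is 15%.
Origin Ilena qualifies under the Junay–Ilena agreement and 2290.60.35 is covered: preferential rate 11.5% applies instead.
Duty = ¥33,277.24 × 11.5% = ¥3,826.88.
Total = ¥198,604.47 + ¥0.00 + ¥3,826.88 = ¥202,431.35.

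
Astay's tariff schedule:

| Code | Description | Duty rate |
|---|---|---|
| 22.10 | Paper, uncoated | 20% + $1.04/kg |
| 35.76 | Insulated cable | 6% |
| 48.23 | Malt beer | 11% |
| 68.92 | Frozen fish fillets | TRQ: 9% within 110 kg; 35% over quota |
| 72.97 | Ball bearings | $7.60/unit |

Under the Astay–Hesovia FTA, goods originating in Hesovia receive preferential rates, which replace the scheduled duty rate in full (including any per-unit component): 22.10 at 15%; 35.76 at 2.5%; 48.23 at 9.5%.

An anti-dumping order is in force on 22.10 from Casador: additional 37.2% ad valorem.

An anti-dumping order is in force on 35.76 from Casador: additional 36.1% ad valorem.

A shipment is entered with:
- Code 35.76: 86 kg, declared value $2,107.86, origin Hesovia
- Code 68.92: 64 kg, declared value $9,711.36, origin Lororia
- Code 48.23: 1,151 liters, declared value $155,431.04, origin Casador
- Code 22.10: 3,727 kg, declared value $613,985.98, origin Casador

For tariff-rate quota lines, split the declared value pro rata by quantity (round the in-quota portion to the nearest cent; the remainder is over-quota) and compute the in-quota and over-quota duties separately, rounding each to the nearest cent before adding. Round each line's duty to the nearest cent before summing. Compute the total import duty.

$373,100.19

Line 1 (35.76, Hesovia, 86 kg, $2,107.86):
Base rate for 35.76 is 6%.
Origin Hesovia qualifies under the Astay–Hesovia agreement and 35.76 is covered: preferential rate 2.5% applies instead.
The additional-duty order on 35.76 targets Casador, not Hesovia; it does not apply.
Duty = $2,107.86 × 2.5% = $52.70.
Line 2 (68.92, Lororia, 64 kg, $9,711.36):
Code 68.92 is under a tariff-rate quota (threshold 110 kg). Quantity 64 kg is within the quota, so the in-quota rate 9% applies to the full value.
Duty = $9,711.36 × 9% = $874.02.
Line 3 (48.23, Casador, 1,151 liters, $155,431.04):
Base rate for 48.23 is 11%.
48.23 has an FTA preferential rate, but origin Casador is not Hesovia; base rate stands.
Duty = $155,431.04 × 11% = $17,097.41.
Line 4 (22.10, Casador, 3,727 kg, $613,985.98):
Base rate for 22.10 is 20% + $1.04/kg.
22.10 has an FTA preferential rate, but origin Casador is not Hesovia; base rate stands.
Additional duty on 22.10 from Casador: +37.2%. Applied ad valorem rate: 20% + 37.2% = 57.2%.
Duty = $613,985.98 × 57.2% + 3,727 × $1.04 = $355,076.06.
Total = $52.70 + $874.02 + $17,097.41 + $355,076.06 = $373,100.19.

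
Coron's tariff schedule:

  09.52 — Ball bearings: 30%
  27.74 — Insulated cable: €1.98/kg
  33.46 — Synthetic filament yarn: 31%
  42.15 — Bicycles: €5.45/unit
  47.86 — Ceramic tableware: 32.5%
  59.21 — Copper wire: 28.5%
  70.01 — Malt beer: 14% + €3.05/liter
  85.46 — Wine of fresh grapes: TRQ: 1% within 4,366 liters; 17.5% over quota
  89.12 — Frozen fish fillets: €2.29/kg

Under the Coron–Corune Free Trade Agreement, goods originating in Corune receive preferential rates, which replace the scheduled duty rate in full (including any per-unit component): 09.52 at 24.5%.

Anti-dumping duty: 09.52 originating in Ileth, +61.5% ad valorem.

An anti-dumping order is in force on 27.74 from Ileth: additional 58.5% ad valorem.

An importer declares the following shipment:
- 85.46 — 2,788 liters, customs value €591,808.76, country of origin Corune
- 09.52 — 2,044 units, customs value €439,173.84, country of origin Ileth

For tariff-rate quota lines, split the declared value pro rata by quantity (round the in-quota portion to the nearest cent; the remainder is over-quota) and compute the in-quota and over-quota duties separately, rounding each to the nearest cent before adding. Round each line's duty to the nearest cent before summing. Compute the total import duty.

Line 1 (85.46, Corune, 2,788 liters, €591,808.76):
Code 85.46 is under a tariff-rate quota (threshold 4,366 liters). Quantity 2,788 liters is within the quota, so the in-quota rate 1% applies to the full value.
Duty = €591,808.76 × 1% = €5,918.09.
Line 2 (09.52, Ileth, 2,044 units, €439,173.84):
Base rate for 09.52 is 30%.
09.52 has an FTA preferential rate, but origin Ileth is not Corune; base rate stands.
Additional duty on 09.52 from Ileth: +61.5%. Applied ad valorem rate: 30% + 61.5% = 91.5%.
Duty = €439,173.84 × 91.5% = €401,844.06.
Total = €5,918.09 + €401,844.06 = €407,762.15.

€407,762.15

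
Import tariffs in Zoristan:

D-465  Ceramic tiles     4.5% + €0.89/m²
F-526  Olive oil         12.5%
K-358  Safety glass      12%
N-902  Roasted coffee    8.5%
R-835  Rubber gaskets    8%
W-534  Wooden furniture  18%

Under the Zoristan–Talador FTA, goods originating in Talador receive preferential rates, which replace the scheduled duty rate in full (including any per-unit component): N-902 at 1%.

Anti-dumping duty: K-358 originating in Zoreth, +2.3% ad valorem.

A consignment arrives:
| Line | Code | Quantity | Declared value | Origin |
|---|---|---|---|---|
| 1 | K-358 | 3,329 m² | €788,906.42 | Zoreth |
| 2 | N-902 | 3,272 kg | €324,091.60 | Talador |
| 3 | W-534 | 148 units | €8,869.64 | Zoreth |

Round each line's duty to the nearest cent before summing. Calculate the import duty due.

€117,651.08

Line 1 (K-358, Zoreth, 3,329 m², €788,906.42):
Base rate for K-358 is 12%.
Additional duty on K-358 from Zoreth: +2.3%. Applied ad valorem rate: 12% + 2.3% = 14.3%.
Duty = €788,906.42 × 14.3% = €112,813.62.
Line 2 (N-902, Talador, 3,272 kg, €324,091.60):
Base rate for N-902 is 8.5%.
Origin Talador qualifies under the Zoristan–Talador agreement and N-902 is covered: preferential rate 1% applies instead.
Duty = €324,091.60 × 1% = €3,240.92.
Line 3 (W-534, Zoreth, 148 units, €8,869.64):
Base rate for W-534 is 18%.
Duty = €8,869.64 × 18% = €1,596.54.
Total = €112,813.62 + €3,240.92 + €1,596.54 = €117,651.08.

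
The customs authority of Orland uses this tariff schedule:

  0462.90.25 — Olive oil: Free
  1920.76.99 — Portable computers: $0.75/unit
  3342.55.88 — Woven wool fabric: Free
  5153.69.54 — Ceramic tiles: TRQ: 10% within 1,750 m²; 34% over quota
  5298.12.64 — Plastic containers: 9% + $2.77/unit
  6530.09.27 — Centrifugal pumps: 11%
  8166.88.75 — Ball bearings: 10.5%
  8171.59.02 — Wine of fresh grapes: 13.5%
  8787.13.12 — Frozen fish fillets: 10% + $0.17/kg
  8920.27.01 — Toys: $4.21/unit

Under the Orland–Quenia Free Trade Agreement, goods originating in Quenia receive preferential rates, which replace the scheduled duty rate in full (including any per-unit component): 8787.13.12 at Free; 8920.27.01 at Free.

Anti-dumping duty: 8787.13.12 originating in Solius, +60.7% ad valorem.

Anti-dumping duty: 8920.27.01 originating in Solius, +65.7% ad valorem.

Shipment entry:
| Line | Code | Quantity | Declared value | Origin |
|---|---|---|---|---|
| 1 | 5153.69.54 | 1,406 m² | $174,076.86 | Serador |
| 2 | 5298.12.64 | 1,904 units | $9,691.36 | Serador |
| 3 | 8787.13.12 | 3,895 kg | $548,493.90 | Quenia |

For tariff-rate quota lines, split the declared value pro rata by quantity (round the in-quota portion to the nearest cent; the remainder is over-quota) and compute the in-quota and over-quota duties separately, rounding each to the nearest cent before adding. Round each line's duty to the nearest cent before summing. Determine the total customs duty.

Line 1 (5153.69.54, Serador, 1,406 m², $174,076.86):
Code 5153.69.54 is under a tariff-rate quota (threshold 1,750 m²). Quantity 1,406 m² is within the quota, so the in-quota rate 10% applies to the full value.
Duty = $174,076.86 × 10% = $17,407.69.
Line 2 (5298.12.64, Serador, 1,904 units, $9,691.36):
Base rate for 5298.12.64 is 9% + $2.77/unit.
Duty = $9,691.36 × 9% + 1,904 × $2.77 = $6,146.30.
Line 3 (8787.13.12, Quenia, 3,895 kg, $548,493.90):
Base rate for 8787.13.12 is 10% + $0.17/kg.
Origin Quenia qualifies under the Orland–Quenia agreement and 8787.13.12 is covered: preferential rate Free applies instead.
The additional-duty order on 8787.13.12 targets Solius, not Quenia; it does not apply.
Duty = $548,493.90 × 0% = $0.00.
Total = $17,407.69 + $6,146.30 + $0.00 = $23,553.99.

$23,553.99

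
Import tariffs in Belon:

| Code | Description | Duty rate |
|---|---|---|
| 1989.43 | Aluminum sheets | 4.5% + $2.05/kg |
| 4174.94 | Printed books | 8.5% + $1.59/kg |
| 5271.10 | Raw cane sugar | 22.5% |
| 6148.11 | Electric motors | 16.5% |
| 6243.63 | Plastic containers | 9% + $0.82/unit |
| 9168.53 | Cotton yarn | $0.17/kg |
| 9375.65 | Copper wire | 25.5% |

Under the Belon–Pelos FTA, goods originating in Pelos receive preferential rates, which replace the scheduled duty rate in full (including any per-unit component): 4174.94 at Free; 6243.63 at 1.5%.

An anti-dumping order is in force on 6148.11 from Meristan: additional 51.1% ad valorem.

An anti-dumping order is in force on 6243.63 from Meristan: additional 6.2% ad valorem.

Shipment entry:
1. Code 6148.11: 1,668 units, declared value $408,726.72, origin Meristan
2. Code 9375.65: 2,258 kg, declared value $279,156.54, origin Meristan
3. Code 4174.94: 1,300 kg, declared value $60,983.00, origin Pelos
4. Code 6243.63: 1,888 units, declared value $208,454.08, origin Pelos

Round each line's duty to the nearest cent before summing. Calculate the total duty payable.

$350,610.99

Line 1 (6148.11, Meristan, 1,668 units, $408,726.72):
Base rate for 6148.11 is 16.5%.
Additional duty on 6148.11 from Meristan: +51.1%. Applied ad valorem rate: 16.5% + 51.1% = 67.6%.
Duty = $408,726.72 × 67.6% = $276,299.26.
Line 2 (9375.65, Meristan, 2,258 kg, $279,156.54):
Base rate for 9375.65 is 25.5%.
Duty = $279,156.54 × 25.5% = $71,184.92.
Line 3 (4174.94, Pelos, 1,300 kg, $60,983.00):
Base rate for 4174.94 is 8.5% + $1.59/kg.
Origin Pelos qualifies under the Belon–Pelos agreement and 4174.94 is covered: preferential rate Free applies instead.
Duty = $60,983.00 × 0% = $0.00.
Line 4 (6243.63, Pelos, 1,888 units, $208,454.08):
Base rate for 6243.63 is 9% + $0.82/unit.
Origin Pelos qualifies under the Belon–Pelos agreement and 6243.63 is covered: preferential rate 1.5% applies instead.
The additional-duty order on 6243.63 targets Meristan, not Pelos; it does not apply.
Duty = $208,454.08 × 1.5% = $3,126.81.
Total = $276,299.26 + $71,184.92 + $0.00 + $3,126.81 = $350,610.99.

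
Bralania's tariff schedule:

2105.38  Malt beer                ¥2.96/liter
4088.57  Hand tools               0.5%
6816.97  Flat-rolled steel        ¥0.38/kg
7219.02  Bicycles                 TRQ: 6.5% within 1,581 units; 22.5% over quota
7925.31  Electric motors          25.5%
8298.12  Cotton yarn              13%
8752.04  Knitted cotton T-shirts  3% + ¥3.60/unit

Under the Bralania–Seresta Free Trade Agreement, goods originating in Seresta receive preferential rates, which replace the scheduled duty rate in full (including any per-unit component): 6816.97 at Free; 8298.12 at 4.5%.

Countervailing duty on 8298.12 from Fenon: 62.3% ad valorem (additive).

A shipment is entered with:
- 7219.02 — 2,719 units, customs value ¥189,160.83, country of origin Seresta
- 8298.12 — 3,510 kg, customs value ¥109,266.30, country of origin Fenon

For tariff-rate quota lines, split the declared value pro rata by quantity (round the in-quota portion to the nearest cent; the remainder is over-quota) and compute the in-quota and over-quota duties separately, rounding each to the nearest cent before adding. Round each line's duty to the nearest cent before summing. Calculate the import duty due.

Line 1 (7219.02, Seresta, 2,719 units, ¥189,160.83):
Code 7219.02 is under a tariff-rate quota (threshold 1,581 units). In-quota: 1,581 units at 6.5%; over-quota: 1,138 units at 22.5%.
Pro-rata value split: in-quota = ¥189,160.83 × 1,581/2,719 = ¥109,990.17; over-quota = ¥189,160.83 − ¥109,990.17 = ¥79,170.66.
In-quota duty = ¥109,990.17 × 6.5% = ¥7,149.36. Over-quota duty = ¥79,170.66 × 22.5% = ¥17,813.40.
Line duty = ¥7,149.36 + ¥17,813.40 = ¥24,962.76.
Line 2 (8298.12, Fenon, 3,510 kg, ¥109,266.30):
Base rate for 8298.12 is 13%.
8298.12 has an FTA preferential rate, but origin Fenon is not Seresta; base rate stands.
Additional duty on 8298.12 from Fenon: +62.3%. Applied ad valorem rate: 13% + 62.3% = 75.3%.
Duty = ¥109,266.30 × 75.3% = ¥82,277.52.
Total = ¥24,962.76 + ¥82,277.52 = ¥107,240.28.

¥107,240.28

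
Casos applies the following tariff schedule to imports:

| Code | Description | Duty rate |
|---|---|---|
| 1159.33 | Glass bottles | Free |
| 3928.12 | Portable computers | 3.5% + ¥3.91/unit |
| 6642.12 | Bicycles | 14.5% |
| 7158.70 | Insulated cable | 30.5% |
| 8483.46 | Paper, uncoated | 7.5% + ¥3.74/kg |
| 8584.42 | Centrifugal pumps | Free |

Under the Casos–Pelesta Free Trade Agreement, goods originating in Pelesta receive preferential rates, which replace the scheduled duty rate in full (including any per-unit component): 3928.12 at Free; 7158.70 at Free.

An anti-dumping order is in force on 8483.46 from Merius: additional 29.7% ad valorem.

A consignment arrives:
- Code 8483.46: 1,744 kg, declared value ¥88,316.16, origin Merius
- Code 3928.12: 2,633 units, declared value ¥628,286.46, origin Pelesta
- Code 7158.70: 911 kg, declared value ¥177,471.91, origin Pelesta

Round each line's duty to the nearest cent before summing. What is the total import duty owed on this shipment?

¥39,376.17

Line 1 (8483.46, Merius, 1,744 kg, ¥88,316.16):
Base rate for 8483.46 is 7.5% + ¥3.74/kg.
Additional duty on 8483.46 from Merius: +29.7%. Applied ad valorem rate: 7.5% + 29.7% = 37.2%.
Duty = ¥88,316.16 × 37.2% + 1,744 × ¥3.74 = ¥39,376.17.
Line 2 (3928.12, Pelesta, 2,633 units, ¥628,286.46):
Base rate for 3928.12 is 3.5% + ¥3.91/unit.
Origin Pelesta qualifies under the Casos–Pelesta agreement and 3928.12 is covered: preferential rate Free applies instead.
Duty = ¥628,286.46 × 0% = ¥0.00.
Line 3 (7158.70, Pelesta, 911 kg, ¥177,471.91):
Base rate for 7158.70 is 30.5%.
Origin Pelesta qualifies under the Casos–Pelesta agreement and 7158.70 is covered: preferential rate Free applies instead.
Duty = ¥177,471.91 × 0% = ¥0.00.
Total = ¥39,376.17 + ¥0.00 + ¥0.00 = ¥39,376.17.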